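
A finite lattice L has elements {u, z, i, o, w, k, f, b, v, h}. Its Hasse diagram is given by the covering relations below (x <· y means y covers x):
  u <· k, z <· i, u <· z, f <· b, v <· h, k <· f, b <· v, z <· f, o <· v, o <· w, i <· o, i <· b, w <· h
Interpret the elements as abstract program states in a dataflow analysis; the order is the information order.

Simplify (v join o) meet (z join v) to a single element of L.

v

v ∨ o = v
z ∨ v = v
v ∧ v = v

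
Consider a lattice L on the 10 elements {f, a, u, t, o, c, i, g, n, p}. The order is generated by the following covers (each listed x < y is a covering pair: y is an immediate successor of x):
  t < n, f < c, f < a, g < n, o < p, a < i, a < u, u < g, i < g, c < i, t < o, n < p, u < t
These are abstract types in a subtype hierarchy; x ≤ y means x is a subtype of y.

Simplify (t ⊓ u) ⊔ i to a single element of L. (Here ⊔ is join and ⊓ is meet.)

g

t ∧ u = u
u ∨ i = g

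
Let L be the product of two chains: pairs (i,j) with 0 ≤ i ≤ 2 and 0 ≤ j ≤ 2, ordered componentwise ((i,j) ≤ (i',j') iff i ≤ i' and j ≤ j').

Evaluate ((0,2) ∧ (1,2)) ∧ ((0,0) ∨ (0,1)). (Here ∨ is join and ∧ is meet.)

(0,2) ∧ (1,2) = (0,2)
(0,0) ∨ (0,1) = (0,1)
(0,2) ∧ (0,1) = (0,1)

(0,1)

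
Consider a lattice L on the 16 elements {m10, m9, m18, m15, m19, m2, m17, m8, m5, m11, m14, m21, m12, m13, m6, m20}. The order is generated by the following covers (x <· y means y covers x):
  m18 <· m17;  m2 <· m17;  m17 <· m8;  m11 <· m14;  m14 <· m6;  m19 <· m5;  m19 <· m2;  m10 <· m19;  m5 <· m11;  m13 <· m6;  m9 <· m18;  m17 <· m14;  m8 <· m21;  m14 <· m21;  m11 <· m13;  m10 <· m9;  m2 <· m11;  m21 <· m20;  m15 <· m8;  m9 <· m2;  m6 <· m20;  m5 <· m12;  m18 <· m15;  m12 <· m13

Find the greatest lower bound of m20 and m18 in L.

m18

Common lower bounds of {m20, m18}: m10, m18, m9.
The greatest among these is m18.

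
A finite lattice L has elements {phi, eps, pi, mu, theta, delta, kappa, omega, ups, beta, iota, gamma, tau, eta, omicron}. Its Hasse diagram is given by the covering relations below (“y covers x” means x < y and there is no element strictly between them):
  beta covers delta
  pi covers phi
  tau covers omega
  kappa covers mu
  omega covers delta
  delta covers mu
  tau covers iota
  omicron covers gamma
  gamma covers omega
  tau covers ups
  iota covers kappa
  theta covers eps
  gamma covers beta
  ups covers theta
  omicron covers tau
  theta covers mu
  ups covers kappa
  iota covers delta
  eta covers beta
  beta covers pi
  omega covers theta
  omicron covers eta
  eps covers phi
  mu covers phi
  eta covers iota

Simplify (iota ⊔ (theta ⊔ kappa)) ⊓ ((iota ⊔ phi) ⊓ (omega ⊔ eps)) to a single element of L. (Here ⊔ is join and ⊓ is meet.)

delta

theta ∨ kappa = ups
iota ∨ ups = tau
iota ∨ phi = iota
omega ∨ eps = omega
iota ∧ omega = delta
tau ∧ delta = delta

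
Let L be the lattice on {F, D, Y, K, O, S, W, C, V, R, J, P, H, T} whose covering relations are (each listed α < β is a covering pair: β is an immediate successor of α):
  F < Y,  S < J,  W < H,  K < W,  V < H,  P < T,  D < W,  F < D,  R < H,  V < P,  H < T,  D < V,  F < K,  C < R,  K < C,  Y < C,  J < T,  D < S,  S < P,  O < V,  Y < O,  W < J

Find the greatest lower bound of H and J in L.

Common lower bounds of {H, J}: D, F, K, W.
The greatest among these is W.

W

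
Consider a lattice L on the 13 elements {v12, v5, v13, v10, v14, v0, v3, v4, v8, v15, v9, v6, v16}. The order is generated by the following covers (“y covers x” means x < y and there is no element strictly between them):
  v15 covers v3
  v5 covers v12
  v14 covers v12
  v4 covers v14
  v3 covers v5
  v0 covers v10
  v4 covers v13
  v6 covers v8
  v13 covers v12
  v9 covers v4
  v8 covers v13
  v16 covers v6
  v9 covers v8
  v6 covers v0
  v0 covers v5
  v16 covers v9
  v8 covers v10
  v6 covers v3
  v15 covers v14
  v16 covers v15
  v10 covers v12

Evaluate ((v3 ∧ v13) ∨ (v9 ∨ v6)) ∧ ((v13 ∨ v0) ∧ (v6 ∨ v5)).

v3 ∧ v13 = v12
v9 ∨ v6 = v16
v12 ∨ v16 = v16
v13 ∨ v0 = v6
v6 ∨ v5 = v6
v6 ∧ v6 = v6
v16 ∧ v6 = v6

v6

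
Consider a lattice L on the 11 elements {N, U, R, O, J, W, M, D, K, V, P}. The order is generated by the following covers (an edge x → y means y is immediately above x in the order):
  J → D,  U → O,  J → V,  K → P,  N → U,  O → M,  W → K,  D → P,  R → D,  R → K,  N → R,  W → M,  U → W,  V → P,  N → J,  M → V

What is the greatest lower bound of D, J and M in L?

Common lower bounds of {D, J, M}: N.
The greatest among these is N.

N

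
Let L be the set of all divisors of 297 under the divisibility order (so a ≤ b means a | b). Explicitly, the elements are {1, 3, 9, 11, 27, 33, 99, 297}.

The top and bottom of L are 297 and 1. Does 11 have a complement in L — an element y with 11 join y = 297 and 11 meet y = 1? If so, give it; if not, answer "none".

27

Need y with 11 ∨ y = 297 and 11 ∧ y = 1.
Checking each element gives: 27.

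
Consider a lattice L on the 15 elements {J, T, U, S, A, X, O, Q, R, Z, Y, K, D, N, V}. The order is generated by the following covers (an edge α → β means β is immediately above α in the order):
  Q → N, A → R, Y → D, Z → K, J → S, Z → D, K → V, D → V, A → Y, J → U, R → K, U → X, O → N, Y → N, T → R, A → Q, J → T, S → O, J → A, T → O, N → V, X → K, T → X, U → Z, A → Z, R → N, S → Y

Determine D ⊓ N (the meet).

Y

Common lower bounds of {D, N}: A, J, S, Y.
The greatest among these is Y.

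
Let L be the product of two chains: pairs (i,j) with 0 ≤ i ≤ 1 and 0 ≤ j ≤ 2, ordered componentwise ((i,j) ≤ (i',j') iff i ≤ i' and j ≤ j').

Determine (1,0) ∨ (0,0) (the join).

(1,0)

Common upper bounds of {(1,0), (0,0)}: (1,0), (1,1), (1,2).
The least among these is (1,0).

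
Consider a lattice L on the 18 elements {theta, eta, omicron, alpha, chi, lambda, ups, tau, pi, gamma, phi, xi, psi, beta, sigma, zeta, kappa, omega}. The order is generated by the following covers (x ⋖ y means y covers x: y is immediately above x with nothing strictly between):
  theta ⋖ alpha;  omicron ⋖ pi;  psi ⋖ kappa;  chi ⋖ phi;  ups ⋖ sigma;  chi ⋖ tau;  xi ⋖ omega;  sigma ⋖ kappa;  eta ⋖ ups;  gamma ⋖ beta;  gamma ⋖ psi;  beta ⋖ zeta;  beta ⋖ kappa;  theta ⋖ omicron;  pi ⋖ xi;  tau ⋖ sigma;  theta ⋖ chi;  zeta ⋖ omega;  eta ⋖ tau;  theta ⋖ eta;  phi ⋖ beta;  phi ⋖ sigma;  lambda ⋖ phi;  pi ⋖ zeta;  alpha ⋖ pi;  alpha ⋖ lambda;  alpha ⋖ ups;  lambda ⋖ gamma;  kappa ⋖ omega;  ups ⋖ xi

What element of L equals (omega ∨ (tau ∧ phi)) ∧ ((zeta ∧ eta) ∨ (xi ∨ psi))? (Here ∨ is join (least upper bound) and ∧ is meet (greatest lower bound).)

tau ∧ phi = chi
omega ∨ chi = omega
zeta ∧ eta = theta
xi ∨ psi = omega
theta ∨ omega = omega
omega ∧ omega = omega

omega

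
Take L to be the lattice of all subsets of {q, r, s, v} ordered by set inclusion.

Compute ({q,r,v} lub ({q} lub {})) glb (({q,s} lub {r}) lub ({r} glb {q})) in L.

{q,r}

{q} ∨ {} = {q}
{q,r,v} ∨ {q} = {q,r,v}
{q,s} ∨ {r} = {q,r,s}
{r} ∧ {q} = {}
{q,r,s} ∨ {} = {q,r,s}
{q,r,v} ∧ {q,r,s} = {q,r}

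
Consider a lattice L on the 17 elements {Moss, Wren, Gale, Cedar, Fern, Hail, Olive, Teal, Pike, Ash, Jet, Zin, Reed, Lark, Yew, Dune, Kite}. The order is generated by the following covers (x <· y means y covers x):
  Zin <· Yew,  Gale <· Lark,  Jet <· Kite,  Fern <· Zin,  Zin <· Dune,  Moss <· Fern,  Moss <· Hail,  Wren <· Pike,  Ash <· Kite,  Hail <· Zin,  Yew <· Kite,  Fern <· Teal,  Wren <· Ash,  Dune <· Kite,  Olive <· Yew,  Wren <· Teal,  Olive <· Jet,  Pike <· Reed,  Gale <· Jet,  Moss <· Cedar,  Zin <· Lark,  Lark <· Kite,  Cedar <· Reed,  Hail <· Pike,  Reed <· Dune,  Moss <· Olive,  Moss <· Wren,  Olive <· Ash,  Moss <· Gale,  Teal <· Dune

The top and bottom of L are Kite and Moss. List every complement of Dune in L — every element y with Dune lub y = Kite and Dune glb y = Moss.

Need y with Dune ∨ y = Kite and Dune ∧ y = Moss.
Checking each element gives: Gale, Jet, Olive.

Gale, Jet, Olive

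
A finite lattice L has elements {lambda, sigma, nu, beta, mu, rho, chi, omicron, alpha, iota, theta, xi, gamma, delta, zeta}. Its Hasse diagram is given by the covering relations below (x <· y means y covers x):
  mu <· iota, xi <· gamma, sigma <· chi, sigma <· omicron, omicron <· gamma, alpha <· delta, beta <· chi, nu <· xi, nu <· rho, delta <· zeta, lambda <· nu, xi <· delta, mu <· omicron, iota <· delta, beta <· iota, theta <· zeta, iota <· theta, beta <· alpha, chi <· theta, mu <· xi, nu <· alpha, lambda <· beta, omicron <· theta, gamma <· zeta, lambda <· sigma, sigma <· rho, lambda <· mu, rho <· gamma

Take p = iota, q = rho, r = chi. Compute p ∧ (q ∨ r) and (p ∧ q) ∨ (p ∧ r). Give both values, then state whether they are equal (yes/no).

iota; beta; no

q ∨ r = zeta, so p ∧ (q ∨ r) = iota ∧ zeta = iota.
p ∧ q = lambda and p ∧ r = beta, so (p ∧ q) ∨ (p ∧ r) = lambda ∨ beta = beta.
Equal: no.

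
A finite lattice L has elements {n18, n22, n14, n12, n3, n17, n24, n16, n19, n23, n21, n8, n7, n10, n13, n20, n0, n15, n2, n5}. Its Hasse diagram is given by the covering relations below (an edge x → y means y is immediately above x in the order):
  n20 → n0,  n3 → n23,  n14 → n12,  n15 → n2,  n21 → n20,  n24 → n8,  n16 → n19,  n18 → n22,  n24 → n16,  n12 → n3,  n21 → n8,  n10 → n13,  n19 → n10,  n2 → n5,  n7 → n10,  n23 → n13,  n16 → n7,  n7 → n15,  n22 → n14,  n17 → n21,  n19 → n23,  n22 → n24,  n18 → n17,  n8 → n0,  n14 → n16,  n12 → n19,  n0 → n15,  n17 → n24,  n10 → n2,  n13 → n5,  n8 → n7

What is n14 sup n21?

n7

Common upper bounds of {n14, n21}: n10, n13, n15, n2, n5, n7.
The least among these is n7.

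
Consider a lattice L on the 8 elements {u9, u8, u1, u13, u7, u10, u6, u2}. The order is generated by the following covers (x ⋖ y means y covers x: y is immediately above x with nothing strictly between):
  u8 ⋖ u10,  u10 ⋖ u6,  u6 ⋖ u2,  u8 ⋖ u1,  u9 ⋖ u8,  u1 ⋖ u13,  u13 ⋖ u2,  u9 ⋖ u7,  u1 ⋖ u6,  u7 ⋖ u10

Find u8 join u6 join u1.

Common upper bounds of {u8, u6, u1}: u2, u6.
The least among these is u6.

u6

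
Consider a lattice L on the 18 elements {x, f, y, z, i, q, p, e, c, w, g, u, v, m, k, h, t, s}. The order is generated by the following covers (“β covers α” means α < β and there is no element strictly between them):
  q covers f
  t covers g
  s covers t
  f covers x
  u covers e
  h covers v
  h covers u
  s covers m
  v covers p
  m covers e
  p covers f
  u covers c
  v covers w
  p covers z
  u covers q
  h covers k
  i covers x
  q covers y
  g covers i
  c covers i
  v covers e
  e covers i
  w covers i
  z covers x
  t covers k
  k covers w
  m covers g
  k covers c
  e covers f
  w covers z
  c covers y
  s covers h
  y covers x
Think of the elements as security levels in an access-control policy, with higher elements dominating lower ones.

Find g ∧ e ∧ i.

i

Common lower bounds of {g, e, i}: i, x.
The greatest among these is i.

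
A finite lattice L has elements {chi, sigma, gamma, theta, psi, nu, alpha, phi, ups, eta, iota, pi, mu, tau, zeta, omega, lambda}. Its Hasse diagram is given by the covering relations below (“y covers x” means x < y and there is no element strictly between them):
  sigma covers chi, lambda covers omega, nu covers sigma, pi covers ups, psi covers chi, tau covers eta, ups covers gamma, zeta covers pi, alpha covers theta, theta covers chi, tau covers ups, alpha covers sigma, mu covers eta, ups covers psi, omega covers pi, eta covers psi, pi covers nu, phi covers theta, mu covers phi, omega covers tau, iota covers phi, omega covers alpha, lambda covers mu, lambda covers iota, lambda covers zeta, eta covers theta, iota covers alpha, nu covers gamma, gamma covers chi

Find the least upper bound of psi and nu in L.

pi

Common upper bounds of {psi, nu}: lambda, omega, pi, zeta.
The least among these is pi.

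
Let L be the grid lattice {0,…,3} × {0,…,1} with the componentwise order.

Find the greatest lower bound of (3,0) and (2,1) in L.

(2,0)

In a product of chains, the meet is componentwise min, giving (2,0).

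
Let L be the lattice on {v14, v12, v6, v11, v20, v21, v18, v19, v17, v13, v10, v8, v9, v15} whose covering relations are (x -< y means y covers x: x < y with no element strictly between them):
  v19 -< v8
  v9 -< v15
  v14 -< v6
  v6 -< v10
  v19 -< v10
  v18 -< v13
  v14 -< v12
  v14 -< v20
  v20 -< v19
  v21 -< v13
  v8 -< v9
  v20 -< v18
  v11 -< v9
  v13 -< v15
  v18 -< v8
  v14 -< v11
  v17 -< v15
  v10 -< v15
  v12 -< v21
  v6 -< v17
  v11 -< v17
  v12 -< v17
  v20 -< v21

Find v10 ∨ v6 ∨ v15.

v15

Common upper bounds of {v10, v6, v15}: v15.
The least among these is v15.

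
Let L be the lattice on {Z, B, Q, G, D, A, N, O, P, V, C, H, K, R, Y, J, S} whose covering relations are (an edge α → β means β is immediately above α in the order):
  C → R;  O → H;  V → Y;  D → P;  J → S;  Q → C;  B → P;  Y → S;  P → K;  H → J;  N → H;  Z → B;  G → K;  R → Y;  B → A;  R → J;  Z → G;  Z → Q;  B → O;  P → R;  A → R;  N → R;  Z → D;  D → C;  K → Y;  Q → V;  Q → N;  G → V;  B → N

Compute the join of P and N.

R

Common upper bounds of {P, N}: J, R, S, Y.
The least among these is R.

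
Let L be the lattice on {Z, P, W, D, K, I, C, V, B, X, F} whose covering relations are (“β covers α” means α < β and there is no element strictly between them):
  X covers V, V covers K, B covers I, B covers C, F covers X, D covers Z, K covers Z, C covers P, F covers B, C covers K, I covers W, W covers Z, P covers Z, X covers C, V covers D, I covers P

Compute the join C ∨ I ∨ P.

B

Common upper bounds of {C, I, P}: B, F.
The least among these is B.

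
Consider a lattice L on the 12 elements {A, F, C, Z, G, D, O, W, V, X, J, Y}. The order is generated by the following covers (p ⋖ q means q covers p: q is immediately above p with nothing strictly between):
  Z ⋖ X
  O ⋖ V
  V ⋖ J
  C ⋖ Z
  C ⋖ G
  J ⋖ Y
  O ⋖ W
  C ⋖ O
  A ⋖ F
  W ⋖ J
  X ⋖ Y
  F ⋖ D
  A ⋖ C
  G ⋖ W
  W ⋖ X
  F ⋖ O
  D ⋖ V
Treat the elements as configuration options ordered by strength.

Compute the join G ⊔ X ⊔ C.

X

Common upper bounds of {G, X, C}: X, Y.
The least among these is X.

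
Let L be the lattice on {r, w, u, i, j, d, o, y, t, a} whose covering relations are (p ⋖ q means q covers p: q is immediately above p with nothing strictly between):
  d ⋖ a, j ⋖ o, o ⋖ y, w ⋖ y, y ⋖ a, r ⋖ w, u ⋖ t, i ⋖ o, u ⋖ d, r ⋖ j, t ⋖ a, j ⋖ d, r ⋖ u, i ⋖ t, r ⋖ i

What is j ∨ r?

Common upper bounds of {j, r}: a, d, j, o, y.
The least among these is j.

j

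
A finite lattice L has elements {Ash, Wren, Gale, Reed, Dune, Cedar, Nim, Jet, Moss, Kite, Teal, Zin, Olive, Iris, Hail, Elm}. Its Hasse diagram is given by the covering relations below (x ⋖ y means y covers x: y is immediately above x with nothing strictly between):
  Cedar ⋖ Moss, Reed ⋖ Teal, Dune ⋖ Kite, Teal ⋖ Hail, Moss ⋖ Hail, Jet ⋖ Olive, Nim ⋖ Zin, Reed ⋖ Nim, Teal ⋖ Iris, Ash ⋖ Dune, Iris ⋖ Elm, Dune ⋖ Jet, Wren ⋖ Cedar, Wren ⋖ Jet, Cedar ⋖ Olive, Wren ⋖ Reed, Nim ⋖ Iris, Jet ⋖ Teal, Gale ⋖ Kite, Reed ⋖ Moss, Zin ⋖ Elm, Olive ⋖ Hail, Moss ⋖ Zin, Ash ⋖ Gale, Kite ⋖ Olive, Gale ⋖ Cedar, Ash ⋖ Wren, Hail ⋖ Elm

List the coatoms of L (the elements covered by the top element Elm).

Hail, Iris, Zin

The coatoms are exactly the elements covered by Elm: Hail, Iris, Zin.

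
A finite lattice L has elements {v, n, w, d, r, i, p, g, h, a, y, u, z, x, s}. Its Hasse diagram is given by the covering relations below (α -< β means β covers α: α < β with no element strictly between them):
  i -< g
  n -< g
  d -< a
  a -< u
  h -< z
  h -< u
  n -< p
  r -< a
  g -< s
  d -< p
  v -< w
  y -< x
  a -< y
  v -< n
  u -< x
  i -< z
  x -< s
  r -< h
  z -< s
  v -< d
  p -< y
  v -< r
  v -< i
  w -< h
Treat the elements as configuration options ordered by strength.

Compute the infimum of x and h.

Common lower bounds of {x, h}: h, r, v, w.
The greatest among these is h.

h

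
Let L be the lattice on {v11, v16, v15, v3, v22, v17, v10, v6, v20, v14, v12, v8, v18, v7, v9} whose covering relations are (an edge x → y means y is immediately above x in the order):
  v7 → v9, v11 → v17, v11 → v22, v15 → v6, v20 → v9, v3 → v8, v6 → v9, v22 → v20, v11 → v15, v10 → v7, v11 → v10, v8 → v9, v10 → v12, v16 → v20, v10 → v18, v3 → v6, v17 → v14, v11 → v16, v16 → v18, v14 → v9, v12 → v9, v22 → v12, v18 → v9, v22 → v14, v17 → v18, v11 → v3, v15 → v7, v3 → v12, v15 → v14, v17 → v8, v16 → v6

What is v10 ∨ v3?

v12

Common upper bounds of {v10, v3}: v12, v9.
The least among these is v12.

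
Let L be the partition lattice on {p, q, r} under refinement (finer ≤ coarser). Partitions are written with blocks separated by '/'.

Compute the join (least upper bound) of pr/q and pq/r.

pqr

Common upper bounds of {pr/q, pq/r}: pqr.
The least among these is pqr.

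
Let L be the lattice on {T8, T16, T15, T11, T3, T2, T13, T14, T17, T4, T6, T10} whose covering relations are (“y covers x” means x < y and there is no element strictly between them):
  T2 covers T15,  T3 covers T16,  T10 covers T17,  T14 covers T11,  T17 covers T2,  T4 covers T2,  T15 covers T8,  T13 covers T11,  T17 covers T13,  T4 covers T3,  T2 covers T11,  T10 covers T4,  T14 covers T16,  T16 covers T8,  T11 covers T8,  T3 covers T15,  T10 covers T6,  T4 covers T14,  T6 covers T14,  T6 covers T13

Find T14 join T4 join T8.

T4

Common upper bounds of {T14, T4, T8}: T10, T4.
The least among these is T4.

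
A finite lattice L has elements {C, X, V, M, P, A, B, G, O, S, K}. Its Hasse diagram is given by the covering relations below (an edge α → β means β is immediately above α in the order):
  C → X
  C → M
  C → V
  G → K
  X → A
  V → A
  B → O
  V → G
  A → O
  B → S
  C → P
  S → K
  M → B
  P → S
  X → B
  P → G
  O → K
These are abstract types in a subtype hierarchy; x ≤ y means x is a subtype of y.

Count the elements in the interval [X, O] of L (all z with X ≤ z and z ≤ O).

The interval [X, O] = {A, B, O, X}, which has 4 elements.

4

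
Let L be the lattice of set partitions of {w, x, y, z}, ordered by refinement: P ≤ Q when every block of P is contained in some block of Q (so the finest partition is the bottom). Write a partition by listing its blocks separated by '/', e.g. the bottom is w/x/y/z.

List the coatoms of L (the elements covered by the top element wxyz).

w/xyz, wx/yz, wxy/z, wxz/y, wy/xz, wyz/x, wz/xy

The coatoms are exactly the elements covered by wxyz: w/xyz, wx/yz, wxy/z, wxz/y, wy/xz, wyz/x, wz/xy.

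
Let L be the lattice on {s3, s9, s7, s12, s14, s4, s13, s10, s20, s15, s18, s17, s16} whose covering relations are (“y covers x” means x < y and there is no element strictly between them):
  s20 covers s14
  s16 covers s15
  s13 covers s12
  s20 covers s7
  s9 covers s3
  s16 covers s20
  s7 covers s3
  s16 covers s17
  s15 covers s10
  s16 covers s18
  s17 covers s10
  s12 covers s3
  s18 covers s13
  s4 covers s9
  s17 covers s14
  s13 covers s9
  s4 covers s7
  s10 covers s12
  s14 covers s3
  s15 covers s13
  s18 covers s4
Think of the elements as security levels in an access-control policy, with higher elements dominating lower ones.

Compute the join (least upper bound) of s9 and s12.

s13

Common upper bounds of {s9, s12}: s13, s15, s16, s18.
The least among these is s13.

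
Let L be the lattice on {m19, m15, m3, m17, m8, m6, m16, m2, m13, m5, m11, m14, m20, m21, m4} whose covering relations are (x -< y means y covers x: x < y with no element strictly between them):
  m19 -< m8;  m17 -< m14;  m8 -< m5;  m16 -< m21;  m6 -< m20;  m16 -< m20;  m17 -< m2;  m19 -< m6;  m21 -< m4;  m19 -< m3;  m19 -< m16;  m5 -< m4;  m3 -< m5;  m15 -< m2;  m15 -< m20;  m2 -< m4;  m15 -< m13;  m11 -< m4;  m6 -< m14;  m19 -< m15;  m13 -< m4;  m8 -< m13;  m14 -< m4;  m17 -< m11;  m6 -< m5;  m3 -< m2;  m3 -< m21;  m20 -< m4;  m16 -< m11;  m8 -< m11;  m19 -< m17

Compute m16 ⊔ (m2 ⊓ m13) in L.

m20

m2 ∧ m13 = m15
m16 ∨ m15 = m20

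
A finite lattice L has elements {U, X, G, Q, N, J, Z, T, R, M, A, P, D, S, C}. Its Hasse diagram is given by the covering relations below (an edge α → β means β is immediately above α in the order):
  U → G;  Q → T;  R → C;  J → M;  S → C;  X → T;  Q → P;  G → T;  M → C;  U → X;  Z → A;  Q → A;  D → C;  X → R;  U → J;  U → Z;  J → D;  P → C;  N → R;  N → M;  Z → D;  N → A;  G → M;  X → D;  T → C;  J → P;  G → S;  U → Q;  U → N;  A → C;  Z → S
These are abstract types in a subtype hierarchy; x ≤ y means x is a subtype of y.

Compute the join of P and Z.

C

Common upper bounds of {P, Z}: C.
The least among these is C.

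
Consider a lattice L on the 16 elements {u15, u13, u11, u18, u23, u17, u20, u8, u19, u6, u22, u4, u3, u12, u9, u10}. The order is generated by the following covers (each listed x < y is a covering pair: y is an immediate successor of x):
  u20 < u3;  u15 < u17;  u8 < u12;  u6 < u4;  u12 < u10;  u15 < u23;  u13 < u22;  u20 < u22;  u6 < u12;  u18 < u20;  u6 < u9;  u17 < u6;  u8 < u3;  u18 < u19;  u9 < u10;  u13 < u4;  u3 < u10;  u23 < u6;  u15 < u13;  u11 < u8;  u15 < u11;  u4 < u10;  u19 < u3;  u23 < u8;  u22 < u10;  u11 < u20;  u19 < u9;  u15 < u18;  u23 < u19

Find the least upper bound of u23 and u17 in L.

Common upper bounds of {u23, u17}: u10, u12, u4, u6, u9.
The least among these is u6.

u6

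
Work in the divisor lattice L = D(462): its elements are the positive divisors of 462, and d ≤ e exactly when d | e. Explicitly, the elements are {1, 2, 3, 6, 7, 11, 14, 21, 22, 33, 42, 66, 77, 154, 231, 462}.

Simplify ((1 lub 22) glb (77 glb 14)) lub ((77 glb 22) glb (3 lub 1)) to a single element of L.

1 ∨ 22 = 22
77 ∧ 14 = 7
22 ∧ 7 = 1
77 ∧ 22 = 11
3 ∨ 1 = 3
11 ∧ 3 = 1
1 ∨ 1 = 1

1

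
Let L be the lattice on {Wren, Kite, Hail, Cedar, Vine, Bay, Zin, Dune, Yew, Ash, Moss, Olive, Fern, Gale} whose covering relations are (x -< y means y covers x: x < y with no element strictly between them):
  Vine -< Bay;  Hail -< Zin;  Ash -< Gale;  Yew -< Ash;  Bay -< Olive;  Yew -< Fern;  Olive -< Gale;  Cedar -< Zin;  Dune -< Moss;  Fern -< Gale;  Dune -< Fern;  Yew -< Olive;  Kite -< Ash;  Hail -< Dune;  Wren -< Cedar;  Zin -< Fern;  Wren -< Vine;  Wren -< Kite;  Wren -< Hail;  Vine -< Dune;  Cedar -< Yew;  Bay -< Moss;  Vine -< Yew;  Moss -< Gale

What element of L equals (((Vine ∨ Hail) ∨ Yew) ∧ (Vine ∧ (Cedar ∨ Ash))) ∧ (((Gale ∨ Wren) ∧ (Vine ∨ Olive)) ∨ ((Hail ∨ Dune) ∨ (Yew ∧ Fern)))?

Vine ∨ Hail = Dune
Dune ∨ Yew = Fern
Cedar ∨ Ash = Ash
Vine ∧ Ash = Vine
Fern ∧ Vine = Vine
Gale ∨ Wren = Gale
Vine ∨ Olive = Olive
Gale ∧ Olive = Olive
Hail ∨ Dune = Dune
Yew ∧ Fern = Yew
Dune ∨ Yew = Fern
Olive ∨ Fern = Gale
Vine ∧ Gale = Vine

Vine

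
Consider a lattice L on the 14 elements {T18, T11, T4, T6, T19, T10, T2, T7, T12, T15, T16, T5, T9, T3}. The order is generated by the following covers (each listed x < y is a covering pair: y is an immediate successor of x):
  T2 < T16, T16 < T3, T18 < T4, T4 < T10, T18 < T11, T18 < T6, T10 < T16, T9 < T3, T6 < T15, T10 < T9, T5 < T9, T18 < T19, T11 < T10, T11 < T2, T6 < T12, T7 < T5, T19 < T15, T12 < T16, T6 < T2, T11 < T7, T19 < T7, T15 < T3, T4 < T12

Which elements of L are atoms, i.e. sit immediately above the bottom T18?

The atoms are exactly the elements that cover T18: T11, T19, T4, T6.

T11, T19, T4, T6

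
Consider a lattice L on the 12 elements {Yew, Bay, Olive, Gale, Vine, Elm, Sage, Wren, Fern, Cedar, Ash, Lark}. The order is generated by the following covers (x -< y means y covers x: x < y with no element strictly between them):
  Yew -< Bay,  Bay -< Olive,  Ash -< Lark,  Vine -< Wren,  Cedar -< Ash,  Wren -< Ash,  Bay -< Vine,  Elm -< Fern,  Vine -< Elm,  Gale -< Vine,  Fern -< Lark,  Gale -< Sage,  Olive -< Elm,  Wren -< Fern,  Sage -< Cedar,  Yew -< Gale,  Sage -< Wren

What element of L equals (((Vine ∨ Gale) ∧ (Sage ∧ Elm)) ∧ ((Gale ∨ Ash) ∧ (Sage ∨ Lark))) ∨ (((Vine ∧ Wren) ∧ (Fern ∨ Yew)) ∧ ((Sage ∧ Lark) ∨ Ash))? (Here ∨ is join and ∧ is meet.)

Vine

Vine ∨ Gale = Vine
Sage ∧ Elm = Gale
Vine ∧ Gale = Gale
Gale ∨ Ash = Ash
Sage ∨ Lark = Lark
Ash ∧ Lark = Ash
Gale ∧ Ash = Gale
Vine ∧ Wren = Vine
Fern ∨ Yew = Fern
Vine ∧ Fern = Vine
Sage ∧ Lark = Sage
Sage ∨ Ash = Ash
Vine ∧ Ash = Vine
Gale ∨ Vine = Vine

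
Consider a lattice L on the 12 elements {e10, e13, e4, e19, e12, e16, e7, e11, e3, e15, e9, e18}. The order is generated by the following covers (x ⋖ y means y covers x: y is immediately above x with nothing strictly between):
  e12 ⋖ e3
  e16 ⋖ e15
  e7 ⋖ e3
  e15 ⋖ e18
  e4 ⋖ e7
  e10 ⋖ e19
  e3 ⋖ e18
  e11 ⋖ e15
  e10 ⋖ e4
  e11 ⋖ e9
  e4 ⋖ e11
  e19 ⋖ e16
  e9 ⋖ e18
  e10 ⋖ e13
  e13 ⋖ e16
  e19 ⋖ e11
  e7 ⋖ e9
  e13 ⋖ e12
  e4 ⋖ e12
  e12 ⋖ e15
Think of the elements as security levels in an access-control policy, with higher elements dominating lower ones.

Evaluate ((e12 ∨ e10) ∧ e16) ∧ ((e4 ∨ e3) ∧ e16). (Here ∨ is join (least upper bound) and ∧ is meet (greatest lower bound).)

e13

e12 ∨ e10 = e12
e12 ∧ e16 = e13
e4 ∨ e3 = e3
e3 ∧ e16 = e13
e13 ∧ e13 = e13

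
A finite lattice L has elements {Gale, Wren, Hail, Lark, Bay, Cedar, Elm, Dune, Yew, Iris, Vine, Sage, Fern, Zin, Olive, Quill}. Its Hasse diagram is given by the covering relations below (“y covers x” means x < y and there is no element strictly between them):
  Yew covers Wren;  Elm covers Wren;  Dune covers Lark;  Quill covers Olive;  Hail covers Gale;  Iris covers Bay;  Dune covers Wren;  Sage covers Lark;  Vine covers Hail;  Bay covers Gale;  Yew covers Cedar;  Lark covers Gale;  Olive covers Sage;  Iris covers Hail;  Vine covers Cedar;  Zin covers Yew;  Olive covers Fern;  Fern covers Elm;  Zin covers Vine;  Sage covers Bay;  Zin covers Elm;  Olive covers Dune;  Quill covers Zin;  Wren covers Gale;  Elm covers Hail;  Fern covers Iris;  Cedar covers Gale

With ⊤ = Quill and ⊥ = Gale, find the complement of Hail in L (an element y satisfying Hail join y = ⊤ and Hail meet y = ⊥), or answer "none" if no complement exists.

none

For every candidate y, either Hail ∨ y ≠ Quill or Hail ∧ y ≠ Gale; no complement exists.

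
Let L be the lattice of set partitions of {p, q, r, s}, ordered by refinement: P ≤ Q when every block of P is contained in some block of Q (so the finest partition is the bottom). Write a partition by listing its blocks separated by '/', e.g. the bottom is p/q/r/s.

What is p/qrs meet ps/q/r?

The meet (common refinement) of p/qrs and ps/q/r intersects blocks pairwise, giving p/q/r/s.

p/q/r/s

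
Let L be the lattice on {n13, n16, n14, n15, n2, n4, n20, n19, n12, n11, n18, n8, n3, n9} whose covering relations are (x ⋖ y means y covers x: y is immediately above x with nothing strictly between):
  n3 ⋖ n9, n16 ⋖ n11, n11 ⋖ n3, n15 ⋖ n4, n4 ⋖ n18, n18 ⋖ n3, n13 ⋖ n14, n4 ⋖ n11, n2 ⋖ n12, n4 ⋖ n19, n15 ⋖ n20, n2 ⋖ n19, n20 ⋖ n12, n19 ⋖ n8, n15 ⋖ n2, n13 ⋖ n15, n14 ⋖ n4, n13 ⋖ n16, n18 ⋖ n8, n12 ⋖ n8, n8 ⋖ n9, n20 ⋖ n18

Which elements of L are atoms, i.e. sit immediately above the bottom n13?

n14, n15, n16

The atoms are exactly the elements that cover n13: n14, n15, n16.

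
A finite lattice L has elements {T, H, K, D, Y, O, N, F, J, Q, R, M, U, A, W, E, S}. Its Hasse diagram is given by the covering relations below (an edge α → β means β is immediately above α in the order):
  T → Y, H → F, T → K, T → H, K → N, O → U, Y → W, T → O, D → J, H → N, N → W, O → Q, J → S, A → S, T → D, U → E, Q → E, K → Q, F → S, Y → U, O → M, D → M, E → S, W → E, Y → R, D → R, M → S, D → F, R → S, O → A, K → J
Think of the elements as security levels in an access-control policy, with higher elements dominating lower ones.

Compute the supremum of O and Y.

U

Common upper bounds of {O, Y}: E, S, U.
The least among these is U.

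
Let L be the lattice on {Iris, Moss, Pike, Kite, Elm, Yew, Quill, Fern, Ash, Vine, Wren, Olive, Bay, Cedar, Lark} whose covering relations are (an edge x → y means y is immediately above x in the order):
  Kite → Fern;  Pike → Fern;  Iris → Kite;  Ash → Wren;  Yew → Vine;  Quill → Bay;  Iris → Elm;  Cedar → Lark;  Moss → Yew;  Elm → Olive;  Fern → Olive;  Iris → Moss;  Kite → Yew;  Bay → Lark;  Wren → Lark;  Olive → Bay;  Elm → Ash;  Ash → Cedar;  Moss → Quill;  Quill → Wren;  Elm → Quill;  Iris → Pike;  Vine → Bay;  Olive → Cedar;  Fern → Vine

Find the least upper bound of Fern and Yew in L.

Common upper bounds of {Fern, Yew}: Bay, Lark, Vine.
The least among these is Vine.

Vine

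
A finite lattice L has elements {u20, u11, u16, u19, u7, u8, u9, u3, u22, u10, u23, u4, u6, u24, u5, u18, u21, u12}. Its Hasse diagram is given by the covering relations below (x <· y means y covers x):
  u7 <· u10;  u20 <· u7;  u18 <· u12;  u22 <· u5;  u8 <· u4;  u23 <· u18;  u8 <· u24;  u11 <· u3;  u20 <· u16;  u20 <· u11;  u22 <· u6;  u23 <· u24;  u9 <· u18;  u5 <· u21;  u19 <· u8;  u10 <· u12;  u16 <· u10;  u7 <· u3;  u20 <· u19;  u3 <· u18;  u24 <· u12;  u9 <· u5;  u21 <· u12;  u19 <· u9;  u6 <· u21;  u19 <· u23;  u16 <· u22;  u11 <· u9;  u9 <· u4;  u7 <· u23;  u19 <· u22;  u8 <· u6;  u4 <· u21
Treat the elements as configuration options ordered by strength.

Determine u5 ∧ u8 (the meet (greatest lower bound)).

Common lower bounds of {u5, u8}: u19, u20.
The greatest among these is u19.

u19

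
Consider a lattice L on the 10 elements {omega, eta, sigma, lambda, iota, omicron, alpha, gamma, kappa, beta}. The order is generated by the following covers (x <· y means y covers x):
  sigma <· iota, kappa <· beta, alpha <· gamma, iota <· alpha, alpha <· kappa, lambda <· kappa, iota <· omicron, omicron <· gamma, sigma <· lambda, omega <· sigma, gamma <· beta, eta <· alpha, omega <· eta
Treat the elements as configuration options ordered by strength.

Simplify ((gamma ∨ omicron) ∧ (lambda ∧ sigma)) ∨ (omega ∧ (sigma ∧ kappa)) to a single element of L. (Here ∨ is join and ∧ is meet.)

gamma ∨ omicron = gamma
lambda ∧ sigma = sigma
gamma ∧ sigma = sigma
sigma ∧ kappa = sigma
omega ∧ sigma = omega
sigma ∨ omega = sigma

sigma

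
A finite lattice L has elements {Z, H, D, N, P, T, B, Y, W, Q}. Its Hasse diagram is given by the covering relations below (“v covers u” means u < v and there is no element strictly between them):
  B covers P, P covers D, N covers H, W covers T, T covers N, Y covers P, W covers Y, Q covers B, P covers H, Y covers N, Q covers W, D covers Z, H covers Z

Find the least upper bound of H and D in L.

P

Common upper bounds of {H, D}: B, P, Q, W, Y.
The least among these is P.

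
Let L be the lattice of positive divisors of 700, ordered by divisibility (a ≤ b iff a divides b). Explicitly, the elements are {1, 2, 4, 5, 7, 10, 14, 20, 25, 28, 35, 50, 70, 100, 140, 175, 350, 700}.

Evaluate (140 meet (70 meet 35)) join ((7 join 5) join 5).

35

70 ∧ 35 = 35
140 ∧ 35 = 35
7 ∨ 5 = 35
35 ∨ 5 = 35
35 ∨ 35 = 35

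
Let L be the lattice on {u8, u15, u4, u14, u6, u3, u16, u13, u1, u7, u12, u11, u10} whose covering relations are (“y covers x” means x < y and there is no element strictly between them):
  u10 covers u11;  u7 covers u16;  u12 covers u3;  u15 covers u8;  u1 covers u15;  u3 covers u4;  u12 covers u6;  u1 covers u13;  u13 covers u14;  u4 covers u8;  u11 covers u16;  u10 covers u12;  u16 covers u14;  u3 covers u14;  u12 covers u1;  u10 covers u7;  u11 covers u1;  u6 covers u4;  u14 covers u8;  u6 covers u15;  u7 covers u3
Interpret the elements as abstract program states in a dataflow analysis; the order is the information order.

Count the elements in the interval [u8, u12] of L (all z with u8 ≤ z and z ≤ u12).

The interval [u8, u12] = {u1, u12, u13, u14, u15, u3, u4, u6, u8}, which has 9 elements.

9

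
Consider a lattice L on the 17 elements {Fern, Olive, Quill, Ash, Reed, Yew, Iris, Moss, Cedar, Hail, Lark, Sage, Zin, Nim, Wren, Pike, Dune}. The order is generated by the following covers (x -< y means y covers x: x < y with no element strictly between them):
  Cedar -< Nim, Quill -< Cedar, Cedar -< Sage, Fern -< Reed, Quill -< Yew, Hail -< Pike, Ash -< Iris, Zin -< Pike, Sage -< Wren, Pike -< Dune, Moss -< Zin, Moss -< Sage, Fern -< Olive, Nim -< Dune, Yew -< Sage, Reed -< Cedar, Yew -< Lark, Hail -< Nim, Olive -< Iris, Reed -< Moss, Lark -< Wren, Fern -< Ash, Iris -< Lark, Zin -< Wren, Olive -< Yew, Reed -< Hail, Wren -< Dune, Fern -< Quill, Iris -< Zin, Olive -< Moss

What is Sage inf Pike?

Common lower bounds of {Sage, Pike}: Fern, Moss, Olive, Reed.
The greatest among these is Moss.

Moss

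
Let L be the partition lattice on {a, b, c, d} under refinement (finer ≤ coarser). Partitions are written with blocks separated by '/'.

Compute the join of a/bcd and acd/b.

The join of a/bcd and acd/b merges any blocks that overlap across the partitions, giving abcd.

abcd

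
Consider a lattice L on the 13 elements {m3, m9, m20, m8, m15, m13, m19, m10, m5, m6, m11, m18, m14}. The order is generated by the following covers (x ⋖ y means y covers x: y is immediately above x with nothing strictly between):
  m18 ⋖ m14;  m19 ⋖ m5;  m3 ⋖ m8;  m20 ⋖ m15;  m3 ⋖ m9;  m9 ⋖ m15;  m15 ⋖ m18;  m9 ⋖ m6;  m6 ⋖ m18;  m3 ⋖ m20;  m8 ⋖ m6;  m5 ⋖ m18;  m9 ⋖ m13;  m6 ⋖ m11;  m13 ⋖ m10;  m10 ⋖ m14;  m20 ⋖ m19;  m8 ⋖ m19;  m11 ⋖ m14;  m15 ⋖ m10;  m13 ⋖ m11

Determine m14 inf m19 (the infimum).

Common lower bounds of {m14, m19}: m19, m20, m3, m8.
The greatest among these is m19.

m19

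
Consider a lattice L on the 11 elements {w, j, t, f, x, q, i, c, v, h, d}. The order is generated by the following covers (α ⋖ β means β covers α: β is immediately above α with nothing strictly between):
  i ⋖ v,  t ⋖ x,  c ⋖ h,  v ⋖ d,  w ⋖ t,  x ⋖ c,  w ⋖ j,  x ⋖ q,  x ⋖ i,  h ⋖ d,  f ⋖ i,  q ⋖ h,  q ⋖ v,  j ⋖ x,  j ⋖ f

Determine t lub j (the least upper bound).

x

Common upper bounds of {t, j}: c, d, h, i, q, v, x.
The least among these is x.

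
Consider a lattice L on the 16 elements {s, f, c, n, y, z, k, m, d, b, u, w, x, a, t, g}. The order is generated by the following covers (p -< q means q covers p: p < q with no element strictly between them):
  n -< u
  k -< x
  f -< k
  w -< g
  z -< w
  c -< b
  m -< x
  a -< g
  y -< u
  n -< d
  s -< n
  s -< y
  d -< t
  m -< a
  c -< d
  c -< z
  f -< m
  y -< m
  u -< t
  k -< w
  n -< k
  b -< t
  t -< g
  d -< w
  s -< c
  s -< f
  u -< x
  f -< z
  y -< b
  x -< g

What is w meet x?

Common lower bounds of {w, x}: f, k, n, s.
The greatest among these is k.

k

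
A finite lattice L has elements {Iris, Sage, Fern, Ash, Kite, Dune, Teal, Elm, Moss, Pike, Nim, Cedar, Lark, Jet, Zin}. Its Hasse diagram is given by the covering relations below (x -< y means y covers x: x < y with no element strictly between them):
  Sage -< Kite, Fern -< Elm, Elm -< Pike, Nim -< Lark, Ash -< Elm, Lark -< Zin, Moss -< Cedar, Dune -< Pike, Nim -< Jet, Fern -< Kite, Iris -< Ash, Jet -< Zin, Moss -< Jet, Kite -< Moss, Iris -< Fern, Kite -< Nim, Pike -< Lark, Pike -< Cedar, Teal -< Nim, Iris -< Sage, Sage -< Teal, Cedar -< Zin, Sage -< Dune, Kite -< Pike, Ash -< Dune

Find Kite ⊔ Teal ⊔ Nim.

Nim

Common upper bounds of {Kite, Teal, Nim}: Jet, Lark, Nim, Zin.
The least among these is Nim.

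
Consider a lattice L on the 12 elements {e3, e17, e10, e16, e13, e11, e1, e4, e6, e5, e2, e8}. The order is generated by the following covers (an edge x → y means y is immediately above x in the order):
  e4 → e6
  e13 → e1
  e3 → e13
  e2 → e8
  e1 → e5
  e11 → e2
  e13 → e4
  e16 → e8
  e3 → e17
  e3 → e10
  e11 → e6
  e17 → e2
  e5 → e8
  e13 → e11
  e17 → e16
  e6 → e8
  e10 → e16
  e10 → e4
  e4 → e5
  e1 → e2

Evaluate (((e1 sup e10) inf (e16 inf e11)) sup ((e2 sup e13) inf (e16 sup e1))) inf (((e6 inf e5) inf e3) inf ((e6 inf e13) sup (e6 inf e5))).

e3

e1 ∨ e10 = e5
e16 ∧ e11 = e3
e5 ∧ e3 = e3
e2 ∨ e13 = e2
e16 ∨ e1 = e8
e2 ∧ e8 = e2
e3 ∨ e2 = e2
e6 ∧ e5 = e4
e4 ∧ e3 = e3
e6 ∧ e13 = e13
e6 ∧ e5 = e4
e13 ∨ e4 = e4
e3 ∧ e4 = e3
e2 ∧ e3 = e3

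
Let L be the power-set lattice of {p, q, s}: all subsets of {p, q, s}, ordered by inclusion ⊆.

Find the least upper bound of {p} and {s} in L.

Under ⊆, join is union: {p} ∪ {s} = {p,s}.

{p,s}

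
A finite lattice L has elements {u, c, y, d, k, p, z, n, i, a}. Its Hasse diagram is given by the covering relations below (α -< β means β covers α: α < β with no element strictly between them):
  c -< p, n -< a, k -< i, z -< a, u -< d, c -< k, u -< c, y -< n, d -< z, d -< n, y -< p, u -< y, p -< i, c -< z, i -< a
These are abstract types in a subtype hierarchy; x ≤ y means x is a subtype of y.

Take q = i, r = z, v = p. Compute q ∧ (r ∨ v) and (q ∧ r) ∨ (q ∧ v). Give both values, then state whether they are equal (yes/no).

i; p; no

r ∨ v = a, so q ∧ (r ∨ v) = i ∧ a = i.
q ∧ r = c and q ∧ v = p, so (q ∧ r) ∨ (q ∧ v) = c ∨ p = p.
Equal: no.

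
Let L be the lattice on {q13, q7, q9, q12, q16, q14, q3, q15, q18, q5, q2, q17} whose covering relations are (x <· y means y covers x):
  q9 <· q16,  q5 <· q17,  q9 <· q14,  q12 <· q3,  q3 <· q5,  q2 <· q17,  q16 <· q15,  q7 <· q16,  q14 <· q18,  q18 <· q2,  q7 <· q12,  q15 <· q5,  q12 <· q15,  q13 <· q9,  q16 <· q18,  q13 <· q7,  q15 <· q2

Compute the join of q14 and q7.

Common upper bounds of {q14, q7}: q17, q18, q2.
The least among these is q18.

q18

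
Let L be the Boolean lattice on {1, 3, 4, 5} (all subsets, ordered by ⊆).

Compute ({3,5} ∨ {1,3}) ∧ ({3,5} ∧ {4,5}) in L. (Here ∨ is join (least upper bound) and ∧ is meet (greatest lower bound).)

{3,5} ∨ {1,3} = {1,3,5}
{3,5} ∧ {4,5} = {5}
{1,3,5} ∧ {5} = {5}

{5}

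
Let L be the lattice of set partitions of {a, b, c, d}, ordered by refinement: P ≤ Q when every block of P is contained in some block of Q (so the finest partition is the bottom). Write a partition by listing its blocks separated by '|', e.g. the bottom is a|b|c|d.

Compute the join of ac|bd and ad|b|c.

abcd

The join of ac|bd and ad|b|c merges any blocks that overlap across the partitions, giving abcd.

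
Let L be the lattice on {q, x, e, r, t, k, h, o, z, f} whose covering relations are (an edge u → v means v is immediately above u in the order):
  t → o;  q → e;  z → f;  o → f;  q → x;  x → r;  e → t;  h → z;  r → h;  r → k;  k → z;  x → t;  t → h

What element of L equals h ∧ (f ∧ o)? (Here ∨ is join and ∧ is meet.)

t

f ∧ o = o
h ∧ o = t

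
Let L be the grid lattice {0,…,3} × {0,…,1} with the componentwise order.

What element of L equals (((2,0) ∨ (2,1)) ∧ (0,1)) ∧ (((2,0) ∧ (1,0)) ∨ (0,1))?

(2,0) ∨ (2,1) = (2,1)
(2,1) ∧ (0,1) = (0,1)
(2,0) ∧ (1,0) = (1,0)
(1,0) ∨ (0,1) = (1,1)
(0,1) ∧ (1,1) = (0,1)

(0,1)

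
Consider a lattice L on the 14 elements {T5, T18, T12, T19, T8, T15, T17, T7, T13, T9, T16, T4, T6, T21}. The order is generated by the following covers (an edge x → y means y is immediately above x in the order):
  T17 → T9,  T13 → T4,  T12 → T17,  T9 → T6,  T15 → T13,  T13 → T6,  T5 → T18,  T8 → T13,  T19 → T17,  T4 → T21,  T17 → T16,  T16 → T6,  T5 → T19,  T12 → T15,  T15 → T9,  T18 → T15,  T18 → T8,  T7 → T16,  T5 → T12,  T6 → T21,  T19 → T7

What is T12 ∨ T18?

T15

Common upper bounds of {T12, T18}: T13, T15, T21, T4, T6, T9.
The least among these is T15.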